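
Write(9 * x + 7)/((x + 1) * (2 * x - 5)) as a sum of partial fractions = 59/(7*(2*x - 5)) + 2/(7*(x + 1))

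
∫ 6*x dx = 3*x^2 + C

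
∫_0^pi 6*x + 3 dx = 3*pi + 3*pi^2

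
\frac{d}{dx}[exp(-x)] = -exp(-x)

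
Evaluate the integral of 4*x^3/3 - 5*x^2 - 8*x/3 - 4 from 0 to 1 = -20/3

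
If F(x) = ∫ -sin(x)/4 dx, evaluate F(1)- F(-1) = 0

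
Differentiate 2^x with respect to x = 2^x*log(2)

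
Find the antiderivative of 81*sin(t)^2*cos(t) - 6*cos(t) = 27*sin(t)^3 - 6*sin(t) + C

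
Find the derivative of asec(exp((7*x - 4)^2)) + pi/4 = (98*x - 56)*exp(-49*x^2 + 56*x - 16)/sqrt(-exp(-32)*exp(112*x)*exp(-98*x^2) + 1)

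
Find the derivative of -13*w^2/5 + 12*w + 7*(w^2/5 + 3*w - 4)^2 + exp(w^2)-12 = 28*w^3/25 + 126*w^2/5 + 2*w*exp(w^2) + 492*w/5 - 156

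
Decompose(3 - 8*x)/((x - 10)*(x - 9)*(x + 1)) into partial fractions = 1/(10*(x + 1)) + 69/(10*(x - 9)) - 7/(x - 10)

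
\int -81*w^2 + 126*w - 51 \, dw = -27*w^3 + 63*w^2 - 51*w + C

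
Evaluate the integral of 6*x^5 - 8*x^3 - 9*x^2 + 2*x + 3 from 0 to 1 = 0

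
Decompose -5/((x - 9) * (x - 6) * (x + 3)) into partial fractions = -5/(108*(x + 3)) + 5/(27*(x - 6)) - 5/(36*(x - 9))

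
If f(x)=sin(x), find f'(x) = cos(x)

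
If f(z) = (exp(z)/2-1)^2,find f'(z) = exp(2*z)/2 - exp(z)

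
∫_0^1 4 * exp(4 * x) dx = -1 + exp(4)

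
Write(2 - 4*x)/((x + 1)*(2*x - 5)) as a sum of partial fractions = -16/(7*(2*x - 5)) - 6/(7*(x + 1))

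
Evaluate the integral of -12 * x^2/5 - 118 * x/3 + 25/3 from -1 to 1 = 226/15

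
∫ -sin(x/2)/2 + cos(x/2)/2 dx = sqrt(2)*sin(x/2 + pi/4) + C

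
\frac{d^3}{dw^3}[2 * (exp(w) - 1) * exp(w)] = 16*exp(2*w) - 2*exp(w)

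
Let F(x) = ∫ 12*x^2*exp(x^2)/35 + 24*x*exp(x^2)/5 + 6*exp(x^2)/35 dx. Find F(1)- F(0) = -12/5 + 18*E/7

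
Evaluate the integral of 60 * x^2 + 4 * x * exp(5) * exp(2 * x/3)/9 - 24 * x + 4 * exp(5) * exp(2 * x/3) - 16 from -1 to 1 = -13*exp(13/3)/3 + 8 + 17*exp(17/3)/3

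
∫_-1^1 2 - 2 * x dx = 4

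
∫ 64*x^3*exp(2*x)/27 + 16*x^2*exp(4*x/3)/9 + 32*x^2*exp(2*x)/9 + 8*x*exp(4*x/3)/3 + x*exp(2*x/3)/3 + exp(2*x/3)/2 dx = x*(64*x^2*exp(2*x) + 72*x*exp(4*x/3) + 27*exp(2*x/3))/54 + C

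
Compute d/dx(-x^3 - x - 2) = -3*x^2 - 1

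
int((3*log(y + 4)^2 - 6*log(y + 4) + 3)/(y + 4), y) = (log(y + 4) - 1)^3 + C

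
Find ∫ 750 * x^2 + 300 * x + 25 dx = 250*x^3 + 150*x^2 + 25*x + C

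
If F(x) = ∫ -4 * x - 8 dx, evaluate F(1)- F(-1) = -16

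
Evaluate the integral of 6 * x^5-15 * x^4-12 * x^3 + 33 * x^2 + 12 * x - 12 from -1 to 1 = -8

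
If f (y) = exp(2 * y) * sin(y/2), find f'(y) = (2*sin(y/2) + cos(y/2)/2)*exp(2*y)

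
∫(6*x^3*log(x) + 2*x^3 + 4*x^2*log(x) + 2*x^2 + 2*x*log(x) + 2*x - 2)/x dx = 2*(x^3 + x^2 + x - 1)*log(x) + C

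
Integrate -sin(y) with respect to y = cos(y) + C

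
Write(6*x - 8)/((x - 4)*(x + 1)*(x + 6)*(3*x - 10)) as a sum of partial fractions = -81/(182*(3*x - 10)) + 11/(350*(x + 6)) - 14/(325*(x + 1)) + 4/(25*(x - 4))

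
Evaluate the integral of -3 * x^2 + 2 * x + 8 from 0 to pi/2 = (-3 - pi/2)*(-2 + pi/2)^2 + 12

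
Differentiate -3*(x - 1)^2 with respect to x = 6 - 6*x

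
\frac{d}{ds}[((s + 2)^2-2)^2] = 4*s^3 + 24*s^2 + 40*s + 16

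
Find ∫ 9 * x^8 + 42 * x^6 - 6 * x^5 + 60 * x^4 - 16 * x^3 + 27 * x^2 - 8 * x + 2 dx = x^9 + 6*x^7 - x^6 + 12*x^5 - 4*x^4 + 9*x^3 - 4*x^2 + 2*x + C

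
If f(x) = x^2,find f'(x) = 2*x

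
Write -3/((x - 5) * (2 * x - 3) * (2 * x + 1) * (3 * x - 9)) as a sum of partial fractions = 1/(77*(2*x + 1)) - 1/(21*(2*x - 3)) + 1/(42*(x - 3)) - 1/(154*(x - 5))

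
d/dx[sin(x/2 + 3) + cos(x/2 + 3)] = sqrt(2)*cos(x/2 + pi/4 + 3)/2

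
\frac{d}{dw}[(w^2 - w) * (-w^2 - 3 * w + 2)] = -4*w^3 - 6*w^2 + 10*w - 2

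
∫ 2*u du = u^2 + C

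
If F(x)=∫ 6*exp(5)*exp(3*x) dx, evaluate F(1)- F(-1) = -2*exp(2) + 2*exp(8)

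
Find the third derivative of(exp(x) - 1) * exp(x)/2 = 4*exp(2*x) - exp(x)/2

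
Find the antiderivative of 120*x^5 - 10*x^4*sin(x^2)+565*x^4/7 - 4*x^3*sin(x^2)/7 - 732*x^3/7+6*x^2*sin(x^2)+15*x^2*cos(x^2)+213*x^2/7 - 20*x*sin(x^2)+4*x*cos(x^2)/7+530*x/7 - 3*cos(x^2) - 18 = (5*x^3 + 2*x^2/7 - 3*x + 10)*(4*x^3 + 3*x^2 - 3*x + cos(x^2) - 4) + C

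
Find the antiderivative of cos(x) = sin(x) + C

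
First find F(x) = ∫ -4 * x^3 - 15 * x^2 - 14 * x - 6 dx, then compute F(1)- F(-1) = -22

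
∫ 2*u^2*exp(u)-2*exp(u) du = 2*(u - 1)^2*exp(u) + C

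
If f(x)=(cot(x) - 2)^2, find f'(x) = 2*(2 - cos(x)/sin(x))/sin(x)^2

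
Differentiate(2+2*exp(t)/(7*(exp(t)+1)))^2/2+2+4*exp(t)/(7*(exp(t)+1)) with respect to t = (60*exp(2*t) + 56*exp(t))/(49*exp(3*t) + 147*exp(2*t) + 147*exp(t) + 49)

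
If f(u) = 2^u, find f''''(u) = 2^u*log(2)^4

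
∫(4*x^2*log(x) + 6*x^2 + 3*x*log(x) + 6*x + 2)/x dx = (log(x) + 1)*(2*x^2 + 3*x + 2) + C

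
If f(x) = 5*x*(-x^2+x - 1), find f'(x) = -15*x^2 + 10*x - 5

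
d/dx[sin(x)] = cos(x)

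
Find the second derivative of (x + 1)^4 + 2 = 12*x^2 + 24*x + 12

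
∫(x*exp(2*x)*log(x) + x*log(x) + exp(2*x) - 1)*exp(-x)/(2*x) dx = log(x)*sinh(x) + C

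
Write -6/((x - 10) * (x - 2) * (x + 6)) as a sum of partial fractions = -3/(64*(x + 6)) + 3/(32*(x - 2)) - 3/(64*(x - 10))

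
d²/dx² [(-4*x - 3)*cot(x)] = 2*(-4*x*cos(x)/sin(x) + 4 - 3*cos(x)/sin(x))/sin(x)^2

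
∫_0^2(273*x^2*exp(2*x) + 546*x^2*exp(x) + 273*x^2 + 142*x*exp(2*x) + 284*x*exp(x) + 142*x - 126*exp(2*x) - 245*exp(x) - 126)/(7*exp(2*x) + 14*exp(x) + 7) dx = exp(2)/(1 + exp(2)) + 1513/14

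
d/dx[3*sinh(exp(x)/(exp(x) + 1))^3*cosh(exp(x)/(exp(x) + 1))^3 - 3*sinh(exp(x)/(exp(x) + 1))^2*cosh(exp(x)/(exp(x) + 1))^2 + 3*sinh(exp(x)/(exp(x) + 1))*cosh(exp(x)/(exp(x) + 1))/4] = 3*(-2*sinh(4*exp(x)/(exp(x) + 1)) + cosh(2*exp(x)/(exp(x) + 1))/4 + 3*cosh(6*exp(x)/(exp(x) + 1))/4)*exp(x)/(4*exp(2*x) + 8*exp(x) + 4)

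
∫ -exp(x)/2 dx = -exp(x)/2 + C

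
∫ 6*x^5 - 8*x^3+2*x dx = x^6 - 2*x^4 + x^2 + C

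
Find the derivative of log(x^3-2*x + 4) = (3*x^2 - 2)/(x^3 - 2*x + 4)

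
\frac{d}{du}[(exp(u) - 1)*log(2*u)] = (u*exp(u)*log(u) + u*exp(u)*log(2) + exp(u) - 1)/u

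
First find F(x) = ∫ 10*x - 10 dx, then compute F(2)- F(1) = 5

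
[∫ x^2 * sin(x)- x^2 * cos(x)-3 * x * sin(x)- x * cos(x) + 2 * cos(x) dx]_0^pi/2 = -pi^2/4 + pi/2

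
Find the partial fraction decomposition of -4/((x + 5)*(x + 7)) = 2/(x + 7) - 2/(x + 5)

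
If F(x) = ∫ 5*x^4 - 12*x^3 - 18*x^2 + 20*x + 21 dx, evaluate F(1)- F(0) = 23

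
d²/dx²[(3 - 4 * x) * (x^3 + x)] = -48*x^2 + 18*x - 8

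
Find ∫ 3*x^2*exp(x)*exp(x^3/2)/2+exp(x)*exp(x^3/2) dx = exp(x*(x^2 + 2)/2) + C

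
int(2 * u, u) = u^2 + C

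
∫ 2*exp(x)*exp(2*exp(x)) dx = exp(2*exp(x)) + C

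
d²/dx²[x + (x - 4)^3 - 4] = 6*x - 24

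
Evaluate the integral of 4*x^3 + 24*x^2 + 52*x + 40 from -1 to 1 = 96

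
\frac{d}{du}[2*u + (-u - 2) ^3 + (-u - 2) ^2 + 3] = -3*u^2 - 10*u - 6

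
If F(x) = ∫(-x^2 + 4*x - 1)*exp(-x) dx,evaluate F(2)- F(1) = -exp(-2) + 2*exp(-1)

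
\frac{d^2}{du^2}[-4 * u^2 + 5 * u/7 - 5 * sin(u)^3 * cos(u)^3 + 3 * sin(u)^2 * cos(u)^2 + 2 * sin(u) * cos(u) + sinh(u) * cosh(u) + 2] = -45*sin(2*u)*cos(2*u)^2/2 + 30*sin(2*u)*cos(2*u) + 7*sin(2*u)/2 - 15*sin(4*u) + 12*cos(2*u)^2 + 2*sinh(2*u) - 14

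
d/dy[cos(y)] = -sin(y)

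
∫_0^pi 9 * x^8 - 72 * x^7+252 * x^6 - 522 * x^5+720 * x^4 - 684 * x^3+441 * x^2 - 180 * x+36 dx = 8 + (-1 + (-1 + pi)^3)^3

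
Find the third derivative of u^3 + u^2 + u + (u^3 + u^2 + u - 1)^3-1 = 504*u^6 + 1008*u^5 + 1260*u^4 + 480*u^3 - 144*u - 6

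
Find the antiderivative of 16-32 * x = -16*x^2 + 16*x + C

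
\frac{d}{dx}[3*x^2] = 6*x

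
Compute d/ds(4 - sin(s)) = -cos(s)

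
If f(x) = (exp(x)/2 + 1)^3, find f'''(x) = 27*exp(3*x)/8 + 6*exp(2*x) + 3*exp(x)/2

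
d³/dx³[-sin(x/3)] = cos(x/3)/27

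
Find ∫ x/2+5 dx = x^2/4 + 5*x + C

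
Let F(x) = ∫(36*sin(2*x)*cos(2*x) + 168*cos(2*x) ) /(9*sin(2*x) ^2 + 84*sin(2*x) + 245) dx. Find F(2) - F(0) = -log(5) + log(1 + (3*sin(4)/7 + 2)^2)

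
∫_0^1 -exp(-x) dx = -1 + exp(-1)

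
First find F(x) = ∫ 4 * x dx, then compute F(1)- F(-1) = 0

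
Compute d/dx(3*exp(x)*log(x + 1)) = (3*x*exp(x)*log(x + 1) + 3*exp(x)*log(x + 1) + 3*exp(x))/(x + 1)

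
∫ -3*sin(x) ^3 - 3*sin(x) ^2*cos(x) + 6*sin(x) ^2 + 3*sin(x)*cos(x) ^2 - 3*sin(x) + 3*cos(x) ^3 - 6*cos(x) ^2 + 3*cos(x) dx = (sqrt(2)*sin(x + pi/4) - 1)^3 + C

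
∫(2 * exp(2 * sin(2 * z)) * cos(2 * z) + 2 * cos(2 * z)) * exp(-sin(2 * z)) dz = 2*sinh(sin(2*z)) + C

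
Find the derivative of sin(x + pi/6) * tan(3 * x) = 3*sin(x + pi/6)/cos(3*x)^2 + cos(x + pi/6)*tan(3*x)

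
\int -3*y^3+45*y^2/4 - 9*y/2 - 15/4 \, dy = -3*y^4/4 + 15*y^3/4 - 9*y^2/4 - 15*y/4 + C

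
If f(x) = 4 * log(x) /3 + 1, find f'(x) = 4/(3*x)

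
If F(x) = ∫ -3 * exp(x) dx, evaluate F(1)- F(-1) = -3*E + 3*exp(-1)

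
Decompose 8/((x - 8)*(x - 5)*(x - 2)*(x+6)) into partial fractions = -1/(154*(x + 6)) + 1/(18*(x - 2)) - 8/(99*(x - 5)) + 2/(63*(x - 8))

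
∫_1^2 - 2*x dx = -3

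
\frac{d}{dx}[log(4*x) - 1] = 1/x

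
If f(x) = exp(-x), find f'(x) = -exp(-x)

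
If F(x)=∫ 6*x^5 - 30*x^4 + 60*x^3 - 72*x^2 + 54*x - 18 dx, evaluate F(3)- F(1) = 32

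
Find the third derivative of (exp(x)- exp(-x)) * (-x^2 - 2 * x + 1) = (-x^2*exp(2*x) - x^2 - 8*x*exp(2*x) + 4*x - 11*exp(2*x) + 1)*exp(-x)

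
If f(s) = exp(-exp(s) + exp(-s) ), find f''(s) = (exp(4*s) - exp(3*s) + 2*exp(2*s) + exp(s) + 1)*exp(-2*s - exp(s) + exp(-s))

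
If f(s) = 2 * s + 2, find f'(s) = 2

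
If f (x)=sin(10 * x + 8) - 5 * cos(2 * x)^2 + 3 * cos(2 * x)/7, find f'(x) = -6*sin(2*x)/7 + 10*sin(4*x) + 10*cos(10*x + 8)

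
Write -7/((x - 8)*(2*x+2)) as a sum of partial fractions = 7/(18*(x + 1)) - 7/(18*(x - 8))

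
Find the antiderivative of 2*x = x^2 + C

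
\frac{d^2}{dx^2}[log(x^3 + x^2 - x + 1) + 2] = (-3*x^4 - 4*x^3 - 2*x^2 + 8*x + 1)/(x^6 + 2*x^5 - x^4 + 3*x^2 - 2*x + 1)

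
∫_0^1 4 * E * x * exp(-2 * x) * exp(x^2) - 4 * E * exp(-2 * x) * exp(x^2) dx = 2 - 2*E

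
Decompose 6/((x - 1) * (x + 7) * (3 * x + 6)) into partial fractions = 1/(20*(x + 7)) - 2/(15*(x + 2)) + 1/(12*(x - 1))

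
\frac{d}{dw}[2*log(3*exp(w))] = 2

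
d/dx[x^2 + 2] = 2*x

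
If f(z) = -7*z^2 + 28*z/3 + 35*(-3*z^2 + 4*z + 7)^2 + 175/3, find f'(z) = 1260*z^3 - 2520*z^2 - 1834*z + 5908/3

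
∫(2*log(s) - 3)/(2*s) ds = (log(s) - 3)*log(s)/2 + C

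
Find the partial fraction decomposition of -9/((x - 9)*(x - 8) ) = 9/(x - 8) - 9/(x - 9)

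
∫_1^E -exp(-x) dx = -exp(-1) + exp(-E)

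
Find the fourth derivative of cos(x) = cos(x)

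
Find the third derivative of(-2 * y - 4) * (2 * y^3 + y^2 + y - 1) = -96*y - 60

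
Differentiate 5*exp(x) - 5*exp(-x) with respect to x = (5*exp(2*x) + 5)*exp(-x)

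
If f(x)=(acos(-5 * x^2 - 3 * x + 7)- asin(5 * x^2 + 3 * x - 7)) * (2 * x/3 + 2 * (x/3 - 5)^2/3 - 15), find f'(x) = 4*x*acos(-5*x^2 - 3*x + 7)/27 - 4*x*asin(5*x^2 + 3*x - 7)/27 - 14*acos(-5*x^2 - 3*x + 7)/9 + 14*asin(5*x^2 + 3*x - 7)/9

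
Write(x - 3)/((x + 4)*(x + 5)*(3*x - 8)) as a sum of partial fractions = -3/(460*(3*x - 8)) - 8/(23*(x + 5)) + 7/(20*(x + 4))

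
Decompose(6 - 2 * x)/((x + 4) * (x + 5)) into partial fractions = -16/(x + 5) + 14/(x + 4)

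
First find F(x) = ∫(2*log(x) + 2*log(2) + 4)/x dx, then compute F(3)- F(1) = -(log(2) + 2)^2 + (log(6) + 2)^2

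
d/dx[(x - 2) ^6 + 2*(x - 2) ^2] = 6*x^5 - 60*x^4 + 240*x^3 - 480*x^2 + 484*x - 200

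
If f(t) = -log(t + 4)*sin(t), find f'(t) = -(t*log(t + 4)*cos(t) + 4*log(t + 4)*cos(t) + sin(t))/(t + 4)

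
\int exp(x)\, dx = exp(x) + C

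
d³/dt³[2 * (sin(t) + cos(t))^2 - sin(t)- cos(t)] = -16*cos(2*t) + sqrt(2)*cos(t + pi/4)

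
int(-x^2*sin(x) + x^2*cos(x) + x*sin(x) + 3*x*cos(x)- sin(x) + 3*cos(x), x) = sqrt(2)*(x^2 + x + 2)*sin(x + pi/4) + C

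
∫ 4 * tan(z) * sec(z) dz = 4*sec(z) + C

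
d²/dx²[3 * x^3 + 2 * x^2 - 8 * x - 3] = 18*x + 4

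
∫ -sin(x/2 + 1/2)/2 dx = cos((x + 1)/2) + C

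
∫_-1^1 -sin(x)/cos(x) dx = 0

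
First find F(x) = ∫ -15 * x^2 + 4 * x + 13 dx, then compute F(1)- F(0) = 10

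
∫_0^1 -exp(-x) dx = -1 + exp(-1)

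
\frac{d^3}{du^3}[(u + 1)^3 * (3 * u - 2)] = 72*u + 42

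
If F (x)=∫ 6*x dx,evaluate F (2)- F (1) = 9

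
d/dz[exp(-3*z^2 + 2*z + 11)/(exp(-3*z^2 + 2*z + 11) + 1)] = (-6*z*exp(-3*z^2 + 2*z + 11) + 2*exp(-3*z^2 + 2*z + 11))/(exp(22)*exp(4*z)*exp(-6*z^2) + 2*exp(11)*exp(2*z)*exp(-3*z^2) + 1)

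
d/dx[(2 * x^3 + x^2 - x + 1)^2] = 24*x^5 + 20*x^4 - 12*x^3 + 6*x^2 + 6*x - 2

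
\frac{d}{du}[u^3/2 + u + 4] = 3*u^2/2 + 1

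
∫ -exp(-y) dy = exp(-y) + C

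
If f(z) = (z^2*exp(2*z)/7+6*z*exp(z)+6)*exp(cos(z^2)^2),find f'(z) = 2*E*(-z^3*exp(2*z)*sin(2*z^2)/7 + z^2*exp(2*z)/7 - 6*z^2*exp(z)*sin(2*z^2) + z*exp(2*z)/7 + 3*z*exp(z) - 6*z*sin(2*z^2) + 3*exp(z))*exp(cos(2*z^2)/2 - 1/2)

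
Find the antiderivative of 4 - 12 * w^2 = -4*w^3 + 4*w + C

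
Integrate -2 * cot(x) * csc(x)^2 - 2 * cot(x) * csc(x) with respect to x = (csc(x) + 1)^2 + C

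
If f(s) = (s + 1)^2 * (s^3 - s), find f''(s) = 20*s^3 + 24*s^2 - 4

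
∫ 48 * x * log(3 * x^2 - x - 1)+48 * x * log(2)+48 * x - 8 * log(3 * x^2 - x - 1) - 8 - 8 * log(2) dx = -8*(-3*x^2 + x + 1)*log(6*x^2 - 2*x - 2) + C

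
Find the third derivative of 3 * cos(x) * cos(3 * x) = 12*sin(2*x) + 96*sin(4*x)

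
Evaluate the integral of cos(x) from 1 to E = -sin(1) + sin(E)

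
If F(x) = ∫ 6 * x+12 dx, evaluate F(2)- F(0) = 36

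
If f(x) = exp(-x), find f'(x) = -exp(-x)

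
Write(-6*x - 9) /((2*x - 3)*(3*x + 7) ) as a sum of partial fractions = -15/(23*(3*x + 7)) - 36/(23*(2*x - 3))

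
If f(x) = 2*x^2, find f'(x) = 4*x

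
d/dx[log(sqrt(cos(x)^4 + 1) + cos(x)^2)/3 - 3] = (-2*sqrt(cos(x)^4 + 1)*sin(x)*cos(x) - 2*sin(x)*cos(x)^3)/(3*sqrt(cos(x)^4 + 1)*cos(x)^2 + 3*cos(x)^4 + 3)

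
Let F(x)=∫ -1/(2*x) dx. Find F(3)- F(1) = -log(3)/2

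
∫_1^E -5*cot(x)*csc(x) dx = -5*csc(1) + 5*csc(E)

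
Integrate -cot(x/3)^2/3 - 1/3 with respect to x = cot(x/3) + C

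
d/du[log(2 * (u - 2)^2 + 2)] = (2*u - 4)/(u^2 - 4*u + 5)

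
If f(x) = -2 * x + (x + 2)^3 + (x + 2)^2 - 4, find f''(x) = 6*x + 14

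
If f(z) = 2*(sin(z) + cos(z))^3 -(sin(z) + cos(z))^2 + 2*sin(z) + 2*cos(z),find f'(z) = 3*sqrt(2)*sin(3*z + pi/4) - 2*cos(2*z) + 5*sqrt(2)*cos(z + pi/4)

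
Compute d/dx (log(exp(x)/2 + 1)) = exp(x)/(exp(x) + 2)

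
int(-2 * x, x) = -x^2 + C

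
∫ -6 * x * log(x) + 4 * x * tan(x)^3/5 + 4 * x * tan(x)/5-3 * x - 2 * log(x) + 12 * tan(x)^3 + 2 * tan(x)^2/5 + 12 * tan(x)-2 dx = -x*(3*x + 2)*log(x) + (2*x/5 + 6)*tan(x)^2 + C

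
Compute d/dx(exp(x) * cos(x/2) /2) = (-sin(x/2) + 2*cos(x/2))*exp(x)/4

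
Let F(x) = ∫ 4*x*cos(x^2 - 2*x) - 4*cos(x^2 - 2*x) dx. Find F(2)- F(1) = 2*sin(1)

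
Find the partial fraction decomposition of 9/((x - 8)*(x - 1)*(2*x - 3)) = -36/(13*(2*x - 3)) + 9/(7*(x - 1)) + 9/(91*(x - 8))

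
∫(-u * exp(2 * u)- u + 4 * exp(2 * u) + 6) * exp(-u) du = -2*(u - 5)*sinh(u) + C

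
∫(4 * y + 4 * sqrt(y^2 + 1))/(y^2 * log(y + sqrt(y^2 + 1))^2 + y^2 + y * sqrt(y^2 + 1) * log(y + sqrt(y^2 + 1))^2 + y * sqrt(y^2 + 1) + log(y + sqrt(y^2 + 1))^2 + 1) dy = -4*acot(log(y + sqrt(y^2 + 1))) + C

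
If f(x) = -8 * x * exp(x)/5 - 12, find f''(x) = -8*x*exp(x)/5 - 16*exp(x)/5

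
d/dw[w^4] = 4*w^3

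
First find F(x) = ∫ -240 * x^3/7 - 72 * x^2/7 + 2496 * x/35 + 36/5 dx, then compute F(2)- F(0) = -264/35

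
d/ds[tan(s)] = cos(s)^(-2)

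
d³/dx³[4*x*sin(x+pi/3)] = -4*x*cos(x + pi/3) - 12*sin(x + pi/3)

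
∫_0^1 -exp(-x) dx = -1 + exp(-1)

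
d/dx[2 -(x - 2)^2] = 4 - 2*x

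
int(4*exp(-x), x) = -4*exp(-x) + C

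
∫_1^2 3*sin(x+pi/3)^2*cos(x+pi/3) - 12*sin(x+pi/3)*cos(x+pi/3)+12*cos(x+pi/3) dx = (-2 + sin(pi/3 + 2))^3 - (-2 + sin(1 + pi/3))^3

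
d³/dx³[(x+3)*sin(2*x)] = -8*x*cos(2*x) - 12*sin(2*x) - 24*cos(2*x)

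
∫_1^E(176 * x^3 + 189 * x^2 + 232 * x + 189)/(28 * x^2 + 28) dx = -277/28 - log(2) + log(1 + exp(2)) + 27*E/4 + 22*exp(2)/7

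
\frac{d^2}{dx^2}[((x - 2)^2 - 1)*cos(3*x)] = -9*x^2*cos(3*x) - 12*x*sin(3*x) + 36*x*cos(3*x) + 24*sin(3*x) - 25*cos(3*x)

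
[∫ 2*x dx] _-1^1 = 0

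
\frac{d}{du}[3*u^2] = 6*u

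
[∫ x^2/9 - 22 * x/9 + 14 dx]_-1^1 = 758/27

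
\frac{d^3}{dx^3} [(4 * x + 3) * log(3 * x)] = (6 - 4*x)/x^3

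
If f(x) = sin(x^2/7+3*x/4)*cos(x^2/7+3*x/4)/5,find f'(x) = (8*x + 21)*cos(x*(4*x + 21)/14)/140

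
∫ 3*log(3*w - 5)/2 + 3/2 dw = (3*w - 5)*log(3*w - 5)/2 + C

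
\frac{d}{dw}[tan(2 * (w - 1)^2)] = 4*w*tan(2*w^2 - 4*w + 2)^2 + 4*w - 4*tan(2*w^2 - 4*w + 2)^2 - 4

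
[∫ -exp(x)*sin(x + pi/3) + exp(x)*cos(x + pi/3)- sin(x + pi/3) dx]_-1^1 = (1 + E)*cos(1 + pi/3) - (exp(-1) + 1)*sin(pi/6 + 1)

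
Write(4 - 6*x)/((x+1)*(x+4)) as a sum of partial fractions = -28/(3*(x + 4)) + 10/(3*(x + 1))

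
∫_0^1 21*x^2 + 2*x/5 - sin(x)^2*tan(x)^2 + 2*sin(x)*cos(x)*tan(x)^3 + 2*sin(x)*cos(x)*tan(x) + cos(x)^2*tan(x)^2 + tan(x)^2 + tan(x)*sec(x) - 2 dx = sin(1)^3/cos(1) + tan(1) + sec(1) + 16/5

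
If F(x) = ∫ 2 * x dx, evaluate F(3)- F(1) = 8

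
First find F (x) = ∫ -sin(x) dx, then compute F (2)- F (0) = -1 + cos(2)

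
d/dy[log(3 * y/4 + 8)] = 3/(3*y + 32)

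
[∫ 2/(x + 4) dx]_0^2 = -4*log(2) + 2*log(6)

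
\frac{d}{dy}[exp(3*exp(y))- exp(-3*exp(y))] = (3*exp(y) + 3*exp(y + 6*exp(y)))*exp(-3*exp(y))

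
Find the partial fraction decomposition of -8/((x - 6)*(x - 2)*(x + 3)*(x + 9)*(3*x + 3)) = -1/(2970*(x + 9)) + 2/(405*(x + 3)) - 1/(126*(x + 1)) + 2/(495*(x - 2)) - 2/(2835*(x - 6))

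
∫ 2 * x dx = x^2 + C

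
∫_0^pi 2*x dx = pi^2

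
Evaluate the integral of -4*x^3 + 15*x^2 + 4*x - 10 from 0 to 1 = -4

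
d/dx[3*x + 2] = 3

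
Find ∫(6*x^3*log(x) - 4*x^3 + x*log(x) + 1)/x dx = (log(x) - 1)*(2*x^3 + x + 1) + C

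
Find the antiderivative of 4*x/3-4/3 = 2*x^2/3 - 4*x/3 + C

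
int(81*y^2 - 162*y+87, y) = 27*y^3 - 81*y^2 + 87*y + C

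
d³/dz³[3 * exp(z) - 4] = 3*exp(z)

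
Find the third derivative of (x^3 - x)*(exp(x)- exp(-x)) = (x^3*exp(2*x) + x^3 + 9*x^2*exp(2*x) - 9*x^2 + 17*x*exp(2*x) + 17*x + 3*exp(2*x) - 3)*exp(-x)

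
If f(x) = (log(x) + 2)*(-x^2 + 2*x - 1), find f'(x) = (-2*x^2*log(x) - 5*x^2 + 2*x*log(x) + 6*x - 1)/x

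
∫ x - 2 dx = x^2/2 - 2*x + C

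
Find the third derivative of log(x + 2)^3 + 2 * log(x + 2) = (6*log(x + 2)^2 - 18*log(x + 2) + 10)/(x^3 + 6*x^2 + 12*x + 8)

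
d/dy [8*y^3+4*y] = 24*y^2 + 4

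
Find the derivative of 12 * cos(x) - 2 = -12*sin(x)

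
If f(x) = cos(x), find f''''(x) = cos(x)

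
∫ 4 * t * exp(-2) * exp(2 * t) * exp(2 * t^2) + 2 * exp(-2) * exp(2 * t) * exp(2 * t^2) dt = exp(2*t^2 + 2*t - 2) + C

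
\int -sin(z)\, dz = cos(z) + C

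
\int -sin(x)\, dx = cos(x) + C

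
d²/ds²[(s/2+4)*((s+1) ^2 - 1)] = 3*s + 10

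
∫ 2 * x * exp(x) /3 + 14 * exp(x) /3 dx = 2*(x + 6)*exp(x)/3 + C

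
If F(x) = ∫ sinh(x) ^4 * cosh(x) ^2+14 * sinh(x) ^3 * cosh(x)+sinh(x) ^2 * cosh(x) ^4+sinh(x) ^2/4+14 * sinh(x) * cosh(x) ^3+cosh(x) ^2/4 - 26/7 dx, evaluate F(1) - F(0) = -257/56 + sinh(2)/8 + sinh(1)^3*cosh(1)^3/3 + 7*cosh(4)/8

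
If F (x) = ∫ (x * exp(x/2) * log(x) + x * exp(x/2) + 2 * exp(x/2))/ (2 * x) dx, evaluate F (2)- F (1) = -exp(1/2) + E*(log(2) + 1)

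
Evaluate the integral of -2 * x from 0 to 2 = -4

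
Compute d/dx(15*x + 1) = 15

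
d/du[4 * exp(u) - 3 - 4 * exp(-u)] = (4*exp(2*u) + 4)*exp(-u)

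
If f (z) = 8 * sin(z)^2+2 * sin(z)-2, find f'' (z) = -2*sin(z) + 16*cos(2*z)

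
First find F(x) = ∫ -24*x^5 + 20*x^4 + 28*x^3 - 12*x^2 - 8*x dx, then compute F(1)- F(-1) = 0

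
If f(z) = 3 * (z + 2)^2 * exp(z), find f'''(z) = 3*z^2*exp(z) + 30*z*exp(z) + 66*exp(z)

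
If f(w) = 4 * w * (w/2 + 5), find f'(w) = 4*w + 20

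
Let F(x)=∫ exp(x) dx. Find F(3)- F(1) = -E + exp(3)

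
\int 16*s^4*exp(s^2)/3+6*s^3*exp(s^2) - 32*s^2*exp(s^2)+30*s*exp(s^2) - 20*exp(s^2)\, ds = (8*s^3 + 9*s^2 - 60*s + 36)*exp(s^2)/3 + C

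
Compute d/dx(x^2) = 2*x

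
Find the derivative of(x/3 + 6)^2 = 2*x/9 + 4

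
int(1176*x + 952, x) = 588*x^2 + 952*x + C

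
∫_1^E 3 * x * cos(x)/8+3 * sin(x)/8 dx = -3*sin(1)/8 + 3*E*sin(E)/8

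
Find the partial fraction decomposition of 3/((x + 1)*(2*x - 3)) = 6/(5*(2*x - 3)) - 3/(5*(x + 1))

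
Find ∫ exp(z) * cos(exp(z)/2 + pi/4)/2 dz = sin(exp(z)/2 + pi/4) + C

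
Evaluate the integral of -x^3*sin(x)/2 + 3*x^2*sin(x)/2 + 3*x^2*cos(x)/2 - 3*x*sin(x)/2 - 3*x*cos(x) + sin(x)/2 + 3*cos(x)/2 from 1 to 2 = cos(2)/2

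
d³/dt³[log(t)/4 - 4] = 1/(2*t^3)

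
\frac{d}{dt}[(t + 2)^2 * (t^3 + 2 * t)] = 5*t^4 + 16*t^3 + 18*t^2 + 16*t + 8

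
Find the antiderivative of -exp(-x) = exp(-x) + C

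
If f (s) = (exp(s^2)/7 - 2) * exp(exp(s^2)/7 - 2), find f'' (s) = -4*s^2*exp(s^2 + exp(s^2)/7 - 2)/7 + 4*s^2*exp(2*s^2 + exp(s^2)/7 - 2)/49 + 4*s^2*exp(3*s^2 + exp(s^2)/7 - 2)/343 - 2*exp(s^2 + exp(s^2)/7 - 2)/7 + 2*exp(2*s^2 + exp(s^2)/7 - 2)/49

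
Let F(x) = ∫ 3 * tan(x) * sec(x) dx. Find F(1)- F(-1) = 0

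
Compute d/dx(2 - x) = -1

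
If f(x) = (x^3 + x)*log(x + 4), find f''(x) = (6*x^3*log(x + 4) + 5*x^3 + 48*x^2*log(x + 4) + 24*x^2 + 96*x*log(x + 4) + x + 8)/(x^2 + 8*x + 16)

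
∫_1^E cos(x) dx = -sin(1) + sin(E)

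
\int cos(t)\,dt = sin(t) + C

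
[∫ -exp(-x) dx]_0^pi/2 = -1 + exp(-pi/2)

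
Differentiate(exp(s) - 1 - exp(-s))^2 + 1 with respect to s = (2*exp(4*s) - 2*exp(3*s) - 2*exp(s) - 2)*exp(-2*s)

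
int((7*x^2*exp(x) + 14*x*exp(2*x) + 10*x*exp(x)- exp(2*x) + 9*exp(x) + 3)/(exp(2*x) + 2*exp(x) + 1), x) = ((3*x - 22)*(exp(x) + 1) + (7*x^2 - 4*x + 7)*exp(x))/(exp(x) + 1) + C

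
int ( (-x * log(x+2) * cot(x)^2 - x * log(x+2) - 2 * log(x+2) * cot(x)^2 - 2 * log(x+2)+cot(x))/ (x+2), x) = log(x + 2)*cot(x) + C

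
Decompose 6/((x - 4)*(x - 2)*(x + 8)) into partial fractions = 1/(20*(x + 8)) - 3/(10*(x - 2)) + 1/(4*(x - 4))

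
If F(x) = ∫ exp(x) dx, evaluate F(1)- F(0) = -1 + E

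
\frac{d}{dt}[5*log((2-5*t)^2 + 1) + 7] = (50*t - 20)/(5*t^2 - 4*t + 1)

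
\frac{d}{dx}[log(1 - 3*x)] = 3/(3*x - 1)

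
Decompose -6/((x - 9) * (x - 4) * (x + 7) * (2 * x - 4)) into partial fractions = 1/(528*(x + 7)) - 1/(42*(x - 2)) + 3/(110*(x - 4)) - 3/(560*(x - 9))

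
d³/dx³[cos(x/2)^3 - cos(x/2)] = -sin(x/2)/32 + 27*sin(3*x/2)/32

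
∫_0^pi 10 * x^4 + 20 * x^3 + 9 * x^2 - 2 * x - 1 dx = (1 + pi)^3*(-pi + 2*pi^2)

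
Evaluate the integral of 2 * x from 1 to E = -1 + exp(2)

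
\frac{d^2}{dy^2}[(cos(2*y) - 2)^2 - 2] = -64*sin(y)^4 + 32*sin(y)^2 + 8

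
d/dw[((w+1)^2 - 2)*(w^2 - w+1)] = 4*w^3 + 3*w^2 - 4*w + 3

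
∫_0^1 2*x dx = 1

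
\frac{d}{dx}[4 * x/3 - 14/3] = 4/3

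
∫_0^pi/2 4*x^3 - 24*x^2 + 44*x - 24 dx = -9 + (-1 + (-2 + pi/2)^2)^2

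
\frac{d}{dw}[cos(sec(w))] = -sin(sec(w))*tan(w)*sec(w)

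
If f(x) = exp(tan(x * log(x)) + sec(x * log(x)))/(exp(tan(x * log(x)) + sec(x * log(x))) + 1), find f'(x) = (log(x)*sin(x*log(x)) + log(x) + sin(x*log(x)) + 1)*exp(1/cos(x*log(x)))*exp(tan(x*log(x)))/((exp(1/cos(x*log(x)))*exp(tan(x*log(x))) + 1)^2*cos(x*log(x))^2)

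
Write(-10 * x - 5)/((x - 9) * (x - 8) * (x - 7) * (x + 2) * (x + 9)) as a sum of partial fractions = 5/(2016*(x + 9)) - 1/(462*(x + 2)) - 25/(96*(x - 7)) + 1/(2*(x - 8)) - 95/(396*(x - 9))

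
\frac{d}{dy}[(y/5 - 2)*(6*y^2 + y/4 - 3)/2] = 9*y^2/5 - 239*y/20 - 11/20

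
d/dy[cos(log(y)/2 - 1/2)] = -sin(log(y)/2 - 1/2)/(2*y)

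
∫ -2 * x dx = -x^2 + C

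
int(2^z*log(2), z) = 2^z + C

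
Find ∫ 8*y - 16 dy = 4*y^2 - 16*y + C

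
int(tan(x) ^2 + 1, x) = tan(x) + C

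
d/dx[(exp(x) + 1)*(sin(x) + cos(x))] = 2*exp(x)*cos(x) - sin(x) + cos(x)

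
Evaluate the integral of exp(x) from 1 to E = -E + exp(E)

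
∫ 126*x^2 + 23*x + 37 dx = 42*x^3 + 23*x^2/2 + 37*x + C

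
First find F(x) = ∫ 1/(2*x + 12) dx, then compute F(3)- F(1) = -log(7)/2 + log(3)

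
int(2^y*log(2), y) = 2^y + C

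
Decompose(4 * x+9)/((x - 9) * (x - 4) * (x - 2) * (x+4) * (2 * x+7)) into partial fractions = 16/(825*(2*x + 7)) - 7/(624*(x + 4)) + 17/(924*(x - 2)) - 1/(48*(x - 4)) + 9/(2275*(x - 9))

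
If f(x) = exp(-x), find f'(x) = -exp(-x)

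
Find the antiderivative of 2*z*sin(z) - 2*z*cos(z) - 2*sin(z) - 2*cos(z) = -2*sqrt(2)*z*sin(z + pi/4) + C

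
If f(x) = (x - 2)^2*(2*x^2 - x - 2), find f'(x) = 8*x^3 - 27*x^2 + 20*x + 4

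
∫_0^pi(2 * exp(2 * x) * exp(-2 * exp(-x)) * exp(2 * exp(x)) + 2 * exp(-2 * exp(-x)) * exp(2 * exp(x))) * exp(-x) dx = -1 + exp(-2*exp(-pi) + 2*exp(pi))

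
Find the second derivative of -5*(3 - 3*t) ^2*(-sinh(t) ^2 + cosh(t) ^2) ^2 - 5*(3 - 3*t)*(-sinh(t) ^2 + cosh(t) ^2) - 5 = -90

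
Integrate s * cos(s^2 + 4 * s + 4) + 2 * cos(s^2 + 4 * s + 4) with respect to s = sin((s + 2)^2)/2 + C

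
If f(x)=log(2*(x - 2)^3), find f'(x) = 3/(x - 2)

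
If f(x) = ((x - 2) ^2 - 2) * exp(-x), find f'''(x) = (-x^2 + 10*x - 20)*exp(-x)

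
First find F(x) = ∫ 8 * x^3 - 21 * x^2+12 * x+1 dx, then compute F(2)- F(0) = 2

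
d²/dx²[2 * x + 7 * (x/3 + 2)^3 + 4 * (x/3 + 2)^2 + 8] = 14*x/9 + 92/9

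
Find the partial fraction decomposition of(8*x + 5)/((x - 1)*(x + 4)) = 27/(5*(x + 4)) + 13/(5*(x - 1))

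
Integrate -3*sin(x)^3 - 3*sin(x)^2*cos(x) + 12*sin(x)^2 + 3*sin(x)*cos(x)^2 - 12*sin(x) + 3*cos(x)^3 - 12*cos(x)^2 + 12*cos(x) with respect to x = (sqrt(2)*sin(x + pi/4) - 2)^3 + C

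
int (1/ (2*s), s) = log(s)/2 + C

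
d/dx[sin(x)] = cos(x)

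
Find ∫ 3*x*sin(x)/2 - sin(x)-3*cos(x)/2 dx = (1 - 3*x/2)*cos(x) + C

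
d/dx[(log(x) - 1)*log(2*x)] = (2*log(x) - 1 + log(2))/x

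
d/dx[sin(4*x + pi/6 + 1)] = 4*cos(4*x + pi/6 + 1)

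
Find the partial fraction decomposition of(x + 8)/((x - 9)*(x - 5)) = -13/(4*(x - 5)) + 17/(4*(x - 9))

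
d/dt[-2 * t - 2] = -2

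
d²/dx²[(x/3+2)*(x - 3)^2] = 2*x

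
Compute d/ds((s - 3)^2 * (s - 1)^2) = 4*s^3 - 24*s^2 + 44*s - 24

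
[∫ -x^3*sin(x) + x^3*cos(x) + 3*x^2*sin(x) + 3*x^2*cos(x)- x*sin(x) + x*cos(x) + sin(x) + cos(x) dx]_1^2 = 10*cos(2) - 2*sin(1) - 2*cos(1) + 10*sin(2)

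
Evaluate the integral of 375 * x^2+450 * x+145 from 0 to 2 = 2190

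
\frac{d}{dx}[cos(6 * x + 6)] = -6*sin(6*x + 6)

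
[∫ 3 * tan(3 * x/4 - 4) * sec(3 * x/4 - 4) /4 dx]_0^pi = -sec(pi/4 + 4) - sec(4)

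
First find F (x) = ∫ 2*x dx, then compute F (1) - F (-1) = 0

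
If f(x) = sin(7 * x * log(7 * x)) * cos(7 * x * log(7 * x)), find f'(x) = 7*(log(x) + 1 + log(7))*cos(14*x*(log(x) + log(7)))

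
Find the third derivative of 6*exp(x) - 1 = 6*exp(x)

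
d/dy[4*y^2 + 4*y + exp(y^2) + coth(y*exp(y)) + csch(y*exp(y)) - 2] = -y*exp(y)*cosh(y*exp(y))/sinh(y*exp(y))^2 - y*exp(y)/sinh(y*exp(y))^2 + 2*y*exp(y^2) + 8*y - exp(y)*cosh(y*exp(y))/sinh(y*exp(y))^2 - exp(y)/sinh(y*exp(y))^2 + 4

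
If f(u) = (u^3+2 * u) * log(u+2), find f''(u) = (6*u^3*log(u + 2) + 5*u^3 + 24*u^2*log(u + 2) + 12*u^2 + 24*u*log(u + 2) + 2*u + 8)/(u^2 + 4*u + 4)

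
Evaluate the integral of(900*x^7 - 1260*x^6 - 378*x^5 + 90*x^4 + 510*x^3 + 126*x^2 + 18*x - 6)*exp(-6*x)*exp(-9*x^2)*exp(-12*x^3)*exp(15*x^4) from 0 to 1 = -12*exp(-12)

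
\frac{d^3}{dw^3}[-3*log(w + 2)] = -6/(w^3 + 6*w^2 + 12*w + 8)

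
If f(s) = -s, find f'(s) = -1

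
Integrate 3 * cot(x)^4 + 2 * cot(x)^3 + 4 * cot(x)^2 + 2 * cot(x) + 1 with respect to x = -sqrt(2)*sin(x + pi/4)/sin(x)^3 + C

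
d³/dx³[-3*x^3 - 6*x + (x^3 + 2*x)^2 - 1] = 120*x^3 + 96*x - 18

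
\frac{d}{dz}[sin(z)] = cos(z)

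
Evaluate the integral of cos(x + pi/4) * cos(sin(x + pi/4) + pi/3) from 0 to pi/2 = 0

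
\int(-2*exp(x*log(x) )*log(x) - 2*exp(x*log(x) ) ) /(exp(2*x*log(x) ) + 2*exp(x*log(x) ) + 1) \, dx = 2*(-2*exp(x*log(x)) - 1)/(exp(x*log(x)) + 1) + C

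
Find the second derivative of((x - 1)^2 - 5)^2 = 12*x^2 - 24*x - 8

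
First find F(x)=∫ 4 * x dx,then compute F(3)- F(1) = 16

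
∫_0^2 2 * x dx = 4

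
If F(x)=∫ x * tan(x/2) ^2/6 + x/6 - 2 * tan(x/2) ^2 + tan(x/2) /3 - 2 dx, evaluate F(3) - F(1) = -3*tan(3/2) + 11*tan(1/2)/3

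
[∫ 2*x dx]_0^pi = pi^2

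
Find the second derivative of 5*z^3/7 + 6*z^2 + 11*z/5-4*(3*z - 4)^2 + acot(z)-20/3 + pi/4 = (30*z^5 - 420*z^4 + 60*z^3 - 840*z^2 + 44*z - 420)/(7*z^4 + 14*z^2 + 7)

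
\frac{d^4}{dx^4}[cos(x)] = cos(x)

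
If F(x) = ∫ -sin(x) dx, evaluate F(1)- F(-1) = 0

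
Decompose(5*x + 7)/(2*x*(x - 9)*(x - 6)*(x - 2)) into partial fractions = 17/(112*(x - 2)) - 37/(144*(x - 6)) + 26/(189*(x - 9)) - 7/(216*x)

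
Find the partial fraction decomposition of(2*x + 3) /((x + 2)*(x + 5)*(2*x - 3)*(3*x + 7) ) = -45/(184*(3*x + 7)) + 48/(2093*(2*x - 3)) + 7/(312*(x + 5)) + 1/(21*(x + 2))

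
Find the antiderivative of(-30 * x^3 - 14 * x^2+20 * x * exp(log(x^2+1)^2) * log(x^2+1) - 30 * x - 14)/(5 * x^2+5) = -3*x^2 - 14*x/5 + exp(log(x^2 + 1)^2) + C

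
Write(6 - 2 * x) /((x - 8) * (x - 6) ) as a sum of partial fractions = 3/(x - 6) - 5/(x - 8)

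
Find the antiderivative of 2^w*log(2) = 2^w + C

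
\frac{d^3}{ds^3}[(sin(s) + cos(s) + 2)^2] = -8*cos(2*s) - 4*sqrt(2)*cos(s + pi/4)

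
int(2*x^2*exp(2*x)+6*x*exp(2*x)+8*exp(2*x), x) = ((x + 1)^2 + 2)*exp(2*x) + C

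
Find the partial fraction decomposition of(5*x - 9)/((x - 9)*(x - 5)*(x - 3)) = 1/(2*(x - 3)) - 2/(x - 5) + 3/(2*(x - 9))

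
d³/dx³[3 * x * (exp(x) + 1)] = 3*x*exp(x) + 9*exp(x)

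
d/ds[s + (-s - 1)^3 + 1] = -3*s^2 - 6*s - 2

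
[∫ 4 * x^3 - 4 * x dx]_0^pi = -1 + (1 + pi)^2*(-2*pi + 1 + pi^2)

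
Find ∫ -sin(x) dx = cos(x) + C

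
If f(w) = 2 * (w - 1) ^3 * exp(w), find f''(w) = 2*w^3*exp(w) + 6*w^2*exp(w) - 6*w*exp(w) - 2*exp(w)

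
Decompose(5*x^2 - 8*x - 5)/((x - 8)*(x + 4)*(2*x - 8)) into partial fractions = 107/(192*(x + 4)) - 43/(64*(x - 4)) + 251/(96*(x - 8))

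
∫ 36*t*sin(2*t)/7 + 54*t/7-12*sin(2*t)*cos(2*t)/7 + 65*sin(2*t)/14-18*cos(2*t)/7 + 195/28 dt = -3*t/4 + 3*(3*t - cos(2*t) + 3)^2/7 + cos(2*t)/4 + C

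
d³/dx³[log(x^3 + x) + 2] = (6*x^6 - 6*x^4 + 6*x^2 + 2)/(x^9 + 3*x^7 + 3*x^5 + x^3)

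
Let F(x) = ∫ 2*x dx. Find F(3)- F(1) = 8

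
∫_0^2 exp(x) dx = -1 + exp(2)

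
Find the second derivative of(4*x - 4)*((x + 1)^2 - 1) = 24*x + 8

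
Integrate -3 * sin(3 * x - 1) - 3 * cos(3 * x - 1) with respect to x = sqrt(2)*cos(3*x - 1 + pi/4) + C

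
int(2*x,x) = x^2 + C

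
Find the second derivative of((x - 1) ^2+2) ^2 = 12*x^2 - 24*x + 20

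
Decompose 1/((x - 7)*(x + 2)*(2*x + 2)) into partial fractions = 1/(18*(x + 2)) - 1/(16*(x + 1)) + 1/(144*(x - 7))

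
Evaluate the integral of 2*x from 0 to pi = pi^2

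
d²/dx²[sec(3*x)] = -9/cos(3*x) + 18/cos(3*x)^3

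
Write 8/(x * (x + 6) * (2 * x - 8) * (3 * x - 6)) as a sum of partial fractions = -1/(360*(x + 6)) - 1/(24*(x - 2)) + 1/(60*(x - 4)) + 1/(36*x)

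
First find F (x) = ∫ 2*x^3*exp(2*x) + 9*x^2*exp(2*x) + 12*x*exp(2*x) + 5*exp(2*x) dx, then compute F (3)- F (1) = -8*exp(2) + 64*exp(6)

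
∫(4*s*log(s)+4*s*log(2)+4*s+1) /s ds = (4*s + 1)*log(2*s) + C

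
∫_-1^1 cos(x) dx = 2*sin(1)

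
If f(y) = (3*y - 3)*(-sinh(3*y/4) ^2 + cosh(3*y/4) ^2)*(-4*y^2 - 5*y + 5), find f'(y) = -36*y^2 - 6*y + 30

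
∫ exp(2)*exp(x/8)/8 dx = exp(x/8 + 2) + C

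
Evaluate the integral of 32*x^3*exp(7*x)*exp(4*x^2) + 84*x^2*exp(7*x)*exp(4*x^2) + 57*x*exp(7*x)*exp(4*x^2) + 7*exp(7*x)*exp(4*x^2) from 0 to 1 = 11*exp(11)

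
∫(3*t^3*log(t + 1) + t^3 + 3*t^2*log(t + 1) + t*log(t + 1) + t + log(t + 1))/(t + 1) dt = t*(t^2 + 1)*log(t + 1) + C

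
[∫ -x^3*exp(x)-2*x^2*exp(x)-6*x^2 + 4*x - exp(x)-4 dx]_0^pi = (2 + exp(pi))*(-pi^3 - 2*pi + 1 + pi^2) - 3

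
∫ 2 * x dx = x^2 + C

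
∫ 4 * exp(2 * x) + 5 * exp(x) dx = 2*(exp(x) + 1)^2 + exp(x) + C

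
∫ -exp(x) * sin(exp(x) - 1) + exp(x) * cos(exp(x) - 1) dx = sqrt(2)*cos(-exp(x) + pi/4 + 1) + C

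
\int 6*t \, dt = 3*t^2 + C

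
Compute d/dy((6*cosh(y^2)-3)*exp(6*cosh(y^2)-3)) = 24*y*(3*cosh(y^2) - 1)*exp(-3)*exp(6*cosh(y^2))*sinh(y^2)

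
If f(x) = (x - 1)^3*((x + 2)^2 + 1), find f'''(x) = 60*x^2 + 24*x - 24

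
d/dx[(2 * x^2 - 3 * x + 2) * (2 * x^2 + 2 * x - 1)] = 16*x^3 - 6*x^2 - 8*x + 7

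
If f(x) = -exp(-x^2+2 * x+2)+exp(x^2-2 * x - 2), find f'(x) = (2*x*exp(-2*x^2 + 4*x + 4) + 2*x - 2*exp(-2*x^2 + 4*x + 4) - 2)*exp(x^2 - 2*x - 2)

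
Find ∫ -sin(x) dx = cos(x) + C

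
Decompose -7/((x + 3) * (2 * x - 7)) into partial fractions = -14/(13*(2*x - 7)) + 7/(13*(x + 3))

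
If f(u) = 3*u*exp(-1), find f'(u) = 3*exp(-1)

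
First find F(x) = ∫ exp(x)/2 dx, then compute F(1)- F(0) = -1/2 + E/2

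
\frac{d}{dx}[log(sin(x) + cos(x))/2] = 1/(2*tan(x + pi/4))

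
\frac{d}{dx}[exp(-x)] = -exp(-x)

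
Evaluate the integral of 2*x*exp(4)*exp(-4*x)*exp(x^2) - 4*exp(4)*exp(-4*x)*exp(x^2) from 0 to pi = -exp(4) + exp((-2 + pi)^2)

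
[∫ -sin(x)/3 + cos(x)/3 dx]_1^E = cos(E)/3 - sin(1)/3 - cos(1)/3 + sin(E)/3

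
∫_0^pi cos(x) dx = 0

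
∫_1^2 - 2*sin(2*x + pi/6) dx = cos(pi/6 + 4) - cos(pi/6 + 2)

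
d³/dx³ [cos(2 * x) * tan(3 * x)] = -108*sin(2*x)*tan(3*x)^3 - 100*sin(2*x)*tan(3*x) + 162*cos(2*x)*tan(3*x)^4 + 180*cos(2*x)*tan(3*x)^2 + 18*cos(2*x)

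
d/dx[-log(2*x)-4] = -1/x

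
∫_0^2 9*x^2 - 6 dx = 12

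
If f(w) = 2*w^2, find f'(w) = 4*w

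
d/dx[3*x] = 3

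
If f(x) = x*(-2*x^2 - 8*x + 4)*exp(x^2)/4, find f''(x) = -2*x^5*exp(x^2) - 8*x^4*exp(x^2) - 3*x^3*exp(x^2) - 20*x^2*exp(x^2) + 3*x*exp(x^2) - 4*exp(x^2)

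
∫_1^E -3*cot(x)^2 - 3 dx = 3*cot(E) - 3*cot(1)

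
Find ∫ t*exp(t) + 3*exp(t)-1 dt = (t + 2)*(exp(t) - 1) + C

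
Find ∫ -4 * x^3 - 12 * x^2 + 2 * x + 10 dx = -x^4 - 4*x^3 + x^2 + 10*x + C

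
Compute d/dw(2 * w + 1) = 2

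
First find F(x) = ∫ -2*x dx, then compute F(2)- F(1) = -3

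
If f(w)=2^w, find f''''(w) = 2^w*log(2)^4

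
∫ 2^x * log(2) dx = 2^x + C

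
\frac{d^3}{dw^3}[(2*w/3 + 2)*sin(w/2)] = -w*cos(w/2)/12 - sin(w/2)/2 - cos(w/2)/4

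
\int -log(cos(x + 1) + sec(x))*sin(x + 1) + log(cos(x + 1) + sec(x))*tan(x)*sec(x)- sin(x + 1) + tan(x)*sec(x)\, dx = (cos(x + 1) + sec(x))*log(cos(x + 1) + sec(x)) + C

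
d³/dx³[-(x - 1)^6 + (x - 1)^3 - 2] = -120*x^3 + 360*x^2 - 360*x + 126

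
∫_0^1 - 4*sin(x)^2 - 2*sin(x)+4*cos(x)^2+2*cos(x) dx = -2 + 2*sin(2) + 2*sqrt(2)*sin(pi/4 + 1)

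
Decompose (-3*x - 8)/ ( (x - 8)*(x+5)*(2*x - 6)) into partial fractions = 7/(208*(x + 5)) + 17/(80*(x - 3)) - 16/(65*(x - 8))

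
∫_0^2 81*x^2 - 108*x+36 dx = 72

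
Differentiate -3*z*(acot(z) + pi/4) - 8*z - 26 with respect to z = (-12*z^2*acot(z) - 32*z^2 - 3*pi*z^2 + 12*z - 12*acot(z) - 32 - 3*pi)/(4*z^2 + 4)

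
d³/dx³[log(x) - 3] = 2/x^3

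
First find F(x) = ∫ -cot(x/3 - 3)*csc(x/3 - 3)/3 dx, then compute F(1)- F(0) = -csc(8/3) + csc(3)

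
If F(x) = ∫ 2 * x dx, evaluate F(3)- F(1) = 8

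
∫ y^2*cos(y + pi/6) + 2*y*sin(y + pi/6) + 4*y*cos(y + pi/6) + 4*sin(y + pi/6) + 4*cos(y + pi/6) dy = (y + 2)^2*sin(y + pi/6) + C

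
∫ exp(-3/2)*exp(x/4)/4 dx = exp(x/4 - 3/2) + C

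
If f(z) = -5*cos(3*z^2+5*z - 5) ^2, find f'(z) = 5*(6*z + 5)*sin(6*z^2 + 10*z - 10)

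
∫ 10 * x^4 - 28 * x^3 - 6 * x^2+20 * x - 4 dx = 2*x^5 - 7*x^4 - 2*x^3 + 10*x^2 - 4*x + C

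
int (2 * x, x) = x^2 + C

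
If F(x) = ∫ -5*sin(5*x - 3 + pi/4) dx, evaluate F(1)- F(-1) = cos(pi/4 + 2) - sin(pi/4 + 8)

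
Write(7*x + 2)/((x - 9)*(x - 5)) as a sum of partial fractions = -37/(4*(x - 5)) + 65/(4*(x - 9))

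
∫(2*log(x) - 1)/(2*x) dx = (log(x) - 1)*log(x)/2 + C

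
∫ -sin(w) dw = cos(w) + C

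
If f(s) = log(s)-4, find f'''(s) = 2/s^3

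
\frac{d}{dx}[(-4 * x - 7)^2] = 32*x + 56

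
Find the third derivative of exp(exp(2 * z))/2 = 4*exp(2*z + exp(2*z)) + 12*exp(4*z + exp(2*z)) + 4*exp(6*z + exp(2*z))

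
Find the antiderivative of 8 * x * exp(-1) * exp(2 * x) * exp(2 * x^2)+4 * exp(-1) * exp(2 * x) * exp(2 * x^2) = 2*exp(2*x^2 + 2*x - 1) + C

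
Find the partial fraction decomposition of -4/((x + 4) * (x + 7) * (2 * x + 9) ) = 16/(5*(2*x + 9)) - 4/(15*(x + 7)) - 4/(3*(x + 4))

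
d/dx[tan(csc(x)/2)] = -cos(x)/(2*sin(x)^2*cos(1/(2*sin(x)))^2)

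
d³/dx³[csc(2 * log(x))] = 4*(3 + cos(2*log(x))/sin(2*log(x)) - 6/sin(2*log(x))^2 - 12*cos(2*log(x))/sin(2*log(x))^3)/(x^3*sin(2*log(x)))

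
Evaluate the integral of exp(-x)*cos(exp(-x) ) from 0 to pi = -sin(exp(-pi)) + sin(1)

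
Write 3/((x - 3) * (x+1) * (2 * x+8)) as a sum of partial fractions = 1/(14*(x + 4)) - 1/(8*(x + 1)) + 3/(56*(x - 3))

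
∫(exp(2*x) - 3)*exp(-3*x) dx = (1 - exp(2*x))*exp(-3*x) + C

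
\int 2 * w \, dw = w^2 + C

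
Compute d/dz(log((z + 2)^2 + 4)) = (2*z + 4)/(z^2 + 4*z + 8)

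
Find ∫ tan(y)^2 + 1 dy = tan(y) + C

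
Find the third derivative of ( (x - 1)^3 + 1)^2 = 120*x^3 - 360*x^2 + 360*x - 108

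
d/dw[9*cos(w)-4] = -9*sin(w)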